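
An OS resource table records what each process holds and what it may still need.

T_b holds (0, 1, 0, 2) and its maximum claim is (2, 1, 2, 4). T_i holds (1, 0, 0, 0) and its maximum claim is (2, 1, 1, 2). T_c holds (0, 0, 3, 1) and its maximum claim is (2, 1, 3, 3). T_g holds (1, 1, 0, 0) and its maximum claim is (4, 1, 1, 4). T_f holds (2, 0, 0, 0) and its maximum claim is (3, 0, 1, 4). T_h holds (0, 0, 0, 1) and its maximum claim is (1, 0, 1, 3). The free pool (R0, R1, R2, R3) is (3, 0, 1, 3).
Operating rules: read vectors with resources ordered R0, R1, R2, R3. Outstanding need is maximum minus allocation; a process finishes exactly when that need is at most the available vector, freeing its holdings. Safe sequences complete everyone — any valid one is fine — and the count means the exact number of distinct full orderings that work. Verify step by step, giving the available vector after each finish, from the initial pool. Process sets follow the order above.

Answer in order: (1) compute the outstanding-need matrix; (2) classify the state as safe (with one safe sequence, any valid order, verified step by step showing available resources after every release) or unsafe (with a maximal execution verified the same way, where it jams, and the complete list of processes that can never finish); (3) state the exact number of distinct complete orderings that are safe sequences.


(1) Remaining need (order R0, R1, R2, R3):
  T_b: (2, 0, 2, 2)
  T_i: (1, 1, 1, 2)
  T_c: (2, 1, 0, 2)
  T_g: (3, 0, 1, 4)
  T_f: (1, 0, 1, 4)
  T_h: (1, 0, 1, 2)
(2) SAFE — a valid safe sequence is T_h, T_g, T_i, T_f, T_c, T_b.
Key observation: reading the order forward, T_h is the first process whose need (1, 0, 1, 2) meets the free pool (3, 0, 1, 3) exactly on a resource it requests.
Walking it through:
  pool = (3, 0, 1, 3)
  T_h: need (1, 0, 1, 2) fits (3, 0, 1, 3); releases (0, 0, 0, 1), pool now (3, 0, 1, 4)
  T_g: need (3, 0, 1, 4) fits (3, 0, 1, 4); releases (1, 1, 0, 0), pool now (4, 1, 1, 4)
  T_i: need (1, 1, 1, 2) fits (4, 1, 1, 4); releases (1, 0, 0, 0), pool now (5, 1, 1, 4)
  T_f: need (1, 0, 1, 4) fits (5, 1, 1, 4); releases (2, 0, 0, 0), pool now (7, 1, 1, 4)
  T_c: need (2, 1, 0, 2) fits (7, 1, 1, 4); releases (0, 0, 3, 1), pool now (7, 1, 4, 5)
  T_b: need (2, 0, 2, 2) fits (7, 1, 4, 5); releases (0, 1, 0, 2), pool now (7, 2, 4, 7)
(3) Exactly 15 of the possible complete orderings are safe sequences.


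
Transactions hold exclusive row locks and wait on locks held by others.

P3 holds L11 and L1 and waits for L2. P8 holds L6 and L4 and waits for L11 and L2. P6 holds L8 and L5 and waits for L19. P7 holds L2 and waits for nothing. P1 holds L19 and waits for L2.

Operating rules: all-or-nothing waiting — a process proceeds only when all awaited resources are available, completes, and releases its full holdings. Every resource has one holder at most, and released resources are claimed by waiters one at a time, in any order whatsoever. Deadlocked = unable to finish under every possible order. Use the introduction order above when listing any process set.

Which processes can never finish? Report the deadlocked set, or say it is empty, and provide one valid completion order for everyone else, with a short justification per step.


No process is deadlocked.
Key observation: the wait relation is loop-free; peeling off processes with no waits unwinds the whole state.
One completion order for the rest: P7, P1, P6, P3, P8.
Verifying each step:
  P7 waits on nothing -> runs at once and releases L2
  P1: everything it awaited (L2) is free; runs, freeing L19
  P6: everything it awaited (L19) is free; runs, freeing L8 and L5
  P3: everything it awaited (L2) is free; runs, freeing L11 and L1
  P8: everything it awaited (L11 and L2) is free; runs, freeing L6 and L4


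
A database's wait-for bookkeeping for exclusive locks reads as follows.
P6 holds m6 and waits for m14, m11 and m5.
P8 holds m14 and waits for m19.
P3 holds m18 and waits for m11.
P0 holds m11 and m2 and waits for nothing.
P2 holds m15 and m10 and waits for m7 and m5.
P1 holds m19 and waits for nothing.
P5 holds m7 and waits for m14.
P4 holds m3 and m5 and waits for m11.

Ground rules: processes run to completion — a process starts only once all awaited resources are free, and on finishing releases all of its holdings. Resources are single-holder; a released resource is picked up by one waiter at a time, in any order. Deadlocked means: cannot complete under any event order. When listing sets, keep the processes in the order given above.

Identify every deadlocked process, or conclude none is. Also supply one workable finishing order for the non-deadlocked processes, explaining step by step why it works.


Nothing here is deadlocked.
Key observation: the wait relation is loop-free; peeling off processes with no waits unwinds the whole state.
One completion order for the rest: P0, P1, P3, P4, P8, P6, P5, P2.
Check, step by step:
  run P0 (it waits on nothing); releases m11 and m2
  run P1 (it waits on nothing); releases m19
  P3: everything it awaited (m11) is free; runs, freeing m18
  P4: everything it awaited (m11) is free; runs, freeing m3 and m5
  P8: everything it awaited (m19) is free; runs, freeing m14
  P6: everything it awaited (m14, m11 and m5) is free; runs, freeing m6
  P5: everything it awaited (m14) is free; runs, freeing m7
  P2: everything it awaited (m7 and m5) is free; runs, freeing m15 and m10


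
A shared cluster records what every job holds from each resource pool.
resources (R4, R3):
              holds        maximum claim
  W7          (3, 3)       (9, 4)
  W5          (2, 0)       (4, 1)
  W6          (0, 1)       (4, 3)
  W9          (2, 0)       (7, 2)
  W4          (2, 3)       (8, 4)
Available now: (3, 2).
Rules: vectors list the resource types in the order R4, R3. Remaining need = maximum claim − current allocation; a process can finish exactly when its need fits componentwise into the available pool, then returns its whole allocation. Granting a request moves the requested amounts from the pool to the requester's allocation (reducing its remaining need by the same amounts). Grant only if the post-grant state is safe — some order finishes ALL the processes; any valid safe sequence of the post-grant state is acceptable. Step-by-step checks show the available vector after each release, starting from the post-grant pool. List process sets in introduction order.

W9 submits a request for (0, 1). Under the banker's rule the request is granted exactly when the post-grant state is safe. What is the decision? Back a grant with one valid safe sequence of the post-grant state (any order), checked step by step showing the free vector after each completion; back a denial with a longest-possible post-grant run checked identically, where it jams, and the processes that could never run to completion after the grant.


GRANT: granting preserves safety; a valid post-grant sequence is W5, W9, W4, W7, W6.
Key observation: granting shrinks the pool to (3, 1), yet W5 still fits and the chain goes through.
Check on the post-grant state, step by step:
  pool = (3, 1)
  W5 needs (2, 1) <= (3, 1) -> finishes; pool += (2, 0) = (5, 1)
  W9 needs (5, 1) <= (5, 1) -> finishes; pool += (2, 1) = (7, 2)
  W4 needs (6, 1) <= (7, 2) -> finishes; pool += (2, 3) = (9, 5)
  W7 needs (6, 1) <= (9, 5) -> finishes; pool += (3, 3) = (12, 8)
  W6 needs (4, 2) <= (12, 8) -> finishes; pool += (0, 1) = (12, 9)


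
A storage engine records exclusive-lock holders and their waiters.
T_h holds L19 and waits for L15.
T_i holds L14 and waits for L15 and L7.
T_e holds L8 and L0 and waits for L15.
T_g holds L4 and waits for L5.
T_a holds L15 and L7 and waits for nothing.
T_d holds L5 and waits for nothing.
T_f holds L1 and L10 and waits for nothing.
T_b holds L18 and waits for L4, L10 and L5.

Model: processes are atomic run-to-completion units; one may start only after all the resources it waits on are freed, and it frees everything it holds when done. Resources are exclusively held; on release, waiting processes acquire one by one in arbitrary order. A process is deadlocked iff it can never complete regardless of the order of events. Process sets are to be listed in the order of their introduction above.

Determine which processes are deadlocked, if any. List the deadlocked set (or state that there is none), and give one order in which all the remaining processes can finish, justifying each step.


No process is deadlocked.
Key observation: all waits point, directly or indirectly, at processes that can finish, so nothing is permanently blocked.
The rest can finish in the order T_f, T_a, T_d, T_i, T_e, T_h, T_g, T_b.
Step-by-step check:
  T_f: no waits; runs immediately, freeing L1 and L10
  T_a: no waits; runs immediately, freeing L15 and L7
  T_d: no waits; runs immediately, freeing L5
  T_i: everything it awaited (L15 and L7) is free; runs, freeing L14
  T_e: everything it awaited (L15) is free; runs, freeing L8 and L0
  T_h: everything it awaited (L15) is free; runs, freeing L19
  T_g: everything it awaited (L5) is free; runs, freeing L4
  T_b: everything it awaited (L4, L10 and L5) is free; runs, freeing L18


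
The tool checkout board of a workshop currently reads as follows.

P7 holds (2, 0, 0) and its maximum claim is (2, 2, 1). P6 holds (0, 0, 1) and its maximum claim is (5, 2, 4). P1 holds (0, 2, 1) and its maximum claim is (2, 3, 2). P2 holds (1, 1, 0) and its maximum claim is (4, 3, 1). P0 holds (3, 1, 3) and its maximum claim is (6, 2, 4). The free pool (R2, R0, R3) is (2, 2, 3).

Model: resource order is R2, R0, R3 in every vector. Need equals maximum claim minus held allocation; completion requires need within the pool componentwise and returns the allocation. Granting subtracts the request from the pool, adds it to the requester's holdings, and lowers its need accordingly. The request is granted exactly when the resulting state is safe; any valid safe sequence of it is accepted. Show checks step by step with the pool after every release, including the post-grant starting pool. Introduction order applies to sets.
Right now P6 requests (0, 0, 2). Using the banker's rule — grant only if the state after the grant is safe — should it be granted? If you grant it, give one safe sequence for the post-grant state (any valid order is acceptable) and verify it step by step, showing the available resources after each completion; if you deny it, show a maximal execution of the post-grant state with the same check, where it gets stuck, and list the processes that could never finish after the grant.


GRANT — the state after the grant stays safe, e.g. via P7, P0, P6, P2, P1.
Key observation: post-grant, (2, 2, 1) remains, and an order beginning with P7 completes everyone.
Step-by-step check of the post-grant state:
  pool = (2, 2, 1)
  run P7 (needs (0, 2, 1), free (2, 2, 1)); after release of (2, 0, 0) the pool is (4, 2, 1)
  run P0 (needs (3, 1, 1), free (4, 2, 1)); after release of (3, 1, 3) the pool is (7, 3, 4)
  run P6 (needs (5, 2, 1), free (7, 3, 4)); after release of (0, 0, 3) the pool is (7, 3, 7)
  run P2 (needs (3, 2, 1), free (7, 3, 7)); after release of (1, 1, 0) the pool is (8, 4, 7)
  run P1 (needs (2, 1, 1), free (8, 4, 7)); after release of (0, 2, 1) the pool is (8, 6, 8)


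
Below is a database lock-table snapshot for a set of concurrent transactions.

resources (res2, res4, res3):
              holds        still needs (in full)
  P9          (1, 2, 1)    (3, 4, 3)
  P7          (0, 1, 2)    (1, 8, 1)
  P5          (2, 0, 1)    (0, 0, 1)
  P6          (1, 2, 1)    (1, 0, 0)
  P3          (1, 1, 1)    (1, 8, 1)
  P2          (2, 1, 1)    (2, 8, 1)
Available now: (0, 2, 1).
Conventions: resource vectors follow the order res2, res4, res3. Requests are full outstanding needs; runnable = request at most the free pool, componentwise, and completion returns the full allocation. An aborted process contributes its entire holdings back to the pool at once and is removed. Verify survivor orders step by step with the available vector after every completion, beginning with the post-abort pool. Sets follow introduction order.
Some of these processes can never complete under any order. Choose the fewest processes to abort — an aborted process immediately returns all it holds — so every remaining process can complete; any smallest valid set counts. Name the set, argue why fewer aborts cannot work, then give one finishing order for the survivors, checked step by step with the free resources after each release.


The answer: abort P7 and P2.
Key observation: aborting P7 and P2 returns (2, 2, 3), and P3 — hopeless before — runs at step 4 with the returned capacity in the pool.
Why nothing smaller works — every single abort fails: P9 alone leaves P7 blocked (short on res4); P7 alone leaves P3 blocked (short on res4); P5 alone leaves P7 blocked (short on res4); P6 alone leaves P7 blocked (short on res4); P3 alone leaves P7 blocked (short on res4); P2 alone leaves P7 blocked (short on res4).
One survivor order: P6, P5, P9, P3. Walking it through (post-abort pool first):
  pool = (2, 4, 4)
  P6 needs (1, 0, 0) <= (2, 4, 4) -> finishes; pool += (1, 2, 1) = (3, 6, 5)
  P5 needs (0, 0, 1) <= (3, 6, 5) -> finishes; pool += (2, 0, 1) = (5, 6, 6)
  P9 needs (3, 4, 3) <= (5, 6, 6) -> finishes; pool += (1, 2, 1) = (6, 8, 7)
  P3 needs (1, 8, 1) <= (6, 8, 7) -> finishes; pool += (1, 1, 1) = (7, 9, 8)


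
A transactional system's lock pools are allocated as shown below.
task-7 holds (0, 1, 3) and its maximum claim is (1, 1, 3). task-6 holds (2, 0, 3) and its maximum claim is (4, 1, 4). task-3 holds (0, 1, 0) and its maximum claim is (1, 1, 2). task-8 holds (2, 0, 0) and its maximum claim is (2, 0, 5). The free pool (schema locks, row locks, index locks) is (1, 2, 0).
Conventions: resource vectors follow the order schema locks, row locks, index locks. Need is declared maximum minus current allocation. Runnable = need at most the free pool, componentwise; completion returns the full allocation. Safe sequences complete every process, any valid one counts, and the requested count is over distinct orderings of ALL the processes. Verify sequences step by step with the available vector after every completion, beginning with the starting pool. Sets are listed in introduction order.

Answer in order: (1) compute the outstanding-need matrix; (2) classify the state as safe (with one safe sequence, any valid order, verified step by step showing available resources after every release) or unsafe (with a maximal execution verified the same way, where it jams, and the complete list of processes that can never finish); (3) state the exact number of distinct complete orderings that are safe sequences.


(1) Need matrix, components ordered schema locks, row locks, index locks:
  task-7: (1, 0, 0)
  task-6: (2, 1, 1)
  task-3: (1, 0, 2)
  task-8: (0, 0, 5)
(2) UNSAFE — no complete ordering exists.
Key observation: after task-7, task-3 the pool peaks at (1, 4, 3), and each blocked process is short somewhere: task-6 on schema locks; task-8 on index locks.
A maximal execution: task-7, task-3 — then nothing else fits. Walking it through:
  pool = (1, 2, 0)
  run task-7 (needs (1, 0, 0), free (1, 2, 0)); after release of (0, 1, 3) the pool is (1, 3, 3)
  run task-3 (needs (1, 0, 2), free (1, 3, 3)); after release of (0, 1, 0) the pool is (1, 4, 3)
  blocked: task-6 wants (2, 1, 1), pool (1, 4, 3) — not enough schema locks
  blocked: task-8 wants (0, 0, 5), pool (1, 4, 3) — not enough index locks
Processes that can never finish: task-6 and task-8.
(3) Exactly 0 of the possible complete orderings are safe sequences.


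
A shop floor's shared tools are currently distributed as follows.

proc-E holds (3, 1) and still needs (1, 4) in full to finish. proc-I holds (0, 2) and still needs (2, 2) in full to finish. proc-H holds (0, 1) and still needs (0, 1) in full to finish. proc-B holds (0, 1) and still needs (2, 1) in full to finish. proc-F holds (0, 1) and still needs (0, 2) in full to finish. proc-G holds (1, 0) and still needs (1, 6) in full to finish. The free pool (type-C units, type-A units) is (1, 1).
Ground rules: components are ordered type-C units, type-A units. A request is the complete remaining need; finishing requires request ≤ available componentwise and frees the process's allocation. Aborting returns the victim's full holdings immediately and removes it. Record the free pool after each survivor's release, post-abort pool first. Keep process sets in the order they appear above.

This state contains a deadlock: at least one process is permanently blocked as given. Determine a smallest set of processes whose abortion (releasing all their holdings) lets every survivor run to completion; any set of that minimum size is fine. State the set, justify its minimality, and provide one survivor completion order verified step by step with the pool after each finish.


Abort proc-G.
Key observation: proc-I had no path to completion before; after the abort of proc-G ((1, 0) returned), step 2 is where it fits.
No smaller set exists: with zero aborts the deadlock remains.
Survivors finish in the order: proc-H, proc-I, proc-E, proc-B, proc-F. Step-by-step check (pool after the aborts first):
  pool = (2, 1)
  proc-H: need (0, 1) fits (2, 1); releases (0, 1), pool now (2, 2)
  proc-I: need (2, 2) fits (2, 2); releases (0, 2), pool now (2, 4)
  proc-E: need (1, 4) fits (2, 4); releases (3, 1), pool now (5, 5)
  proc-B: need (2, 1) fits (5, 5); releases (0, 1), pool now (5, 6)
  proc-F: need (0, 2) fits (5, 6); releases (0, 1), pool now (5, 7)


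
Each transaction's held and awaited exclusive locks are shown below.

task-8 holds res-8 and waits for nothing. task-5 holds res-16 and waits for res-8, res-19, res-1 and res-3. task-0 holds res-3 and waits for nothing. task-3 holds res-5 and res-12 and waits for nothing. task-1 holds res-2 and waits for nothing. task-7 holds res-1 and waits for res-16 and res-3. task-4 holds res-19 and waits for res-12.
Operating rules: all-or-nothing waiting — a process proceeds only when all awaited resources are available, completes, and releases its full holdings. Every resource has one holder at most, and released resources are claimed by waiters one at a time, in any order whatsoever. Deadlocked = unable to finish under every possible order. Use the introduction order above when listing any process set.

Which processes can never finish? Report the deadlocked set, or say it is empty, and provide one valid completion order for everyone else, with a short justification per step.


Deadlocked set: task-5 and task-7.
Key observation: task-5 -> task-7 -> task-5 is a circular wait — nothing in it can go first; no other process is dragged down with it.
A valid finishing order for the others: task-0, task-8, task-1, task-3, task-4.
Walking it through:
  task-0: no waits; runs immediately, freeing res-3
  task-8: no waits; runs immediately, freeing res-8
  task-1: no waits; runs immediately, freeing res-2
  task-3: no waits; runs immediately, freeing res-5 and res-12
  task-4: everything it awaited (res-12) is free; runs, freeing res-19


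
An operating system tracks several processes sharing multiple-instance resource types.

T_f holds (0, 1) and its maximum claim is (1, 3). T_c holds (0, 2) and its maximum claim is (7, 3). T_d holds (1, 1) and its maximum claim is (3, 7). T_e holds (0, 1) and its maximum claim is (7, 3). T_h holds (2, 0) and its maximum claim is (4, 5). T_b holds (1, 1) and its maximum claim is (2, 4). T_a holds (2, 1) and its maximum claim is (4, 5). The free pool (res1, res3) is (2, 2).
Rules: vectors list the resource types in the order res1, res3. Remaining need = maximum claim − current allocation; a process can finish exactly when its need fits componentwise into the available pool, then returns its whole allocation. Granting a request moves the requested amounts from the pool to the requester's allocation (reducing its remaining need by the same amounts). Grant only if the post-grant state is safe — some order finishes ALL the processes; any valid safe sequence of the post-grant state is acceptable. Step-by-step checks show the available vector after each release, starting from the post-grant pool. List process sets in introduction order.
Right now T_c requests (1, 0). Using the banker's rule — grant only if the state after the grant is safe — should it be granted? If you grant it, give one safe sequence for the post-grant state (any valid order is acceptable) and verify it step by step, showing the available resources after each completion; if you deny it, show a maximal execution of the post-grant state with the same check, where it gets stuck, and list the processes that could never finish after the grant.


GRANT: granting preserves safety; a valid post-grant sequence is T_f, T_b, T_a, T_h, T_c, T_d, T_e.
Key observation: granting shrinks the pool to (1, 2), yet T_f still fits and the chain goes through.
Verifying the post-grant state step by step:
  pool = (1, 2)
  T_f: need (1, 2) fits (1, 2); releases (0, 1), pool now (1, 3)
  T_b: need (1, 3) fits (1, 3); releases (1, 1), pool now (2, 4)
  T_a: need (2, 4) fits (2, 4); releases (2, 1), pool now (4, 5)
  T_h: need (2, 5) fits (4, 5); releases (2, 0), pool now (6, 5)
  T_c: need (6, 1) fits (6, 5); releases (1, 2), pool now (7, 7)
  T_d: need (2, 6) fits (7, 7); releases (1, 1), pool now (8, 8)
  T_e: need (7, 2) fits (8, 8); releases (0, 1), pool now (8, 9)


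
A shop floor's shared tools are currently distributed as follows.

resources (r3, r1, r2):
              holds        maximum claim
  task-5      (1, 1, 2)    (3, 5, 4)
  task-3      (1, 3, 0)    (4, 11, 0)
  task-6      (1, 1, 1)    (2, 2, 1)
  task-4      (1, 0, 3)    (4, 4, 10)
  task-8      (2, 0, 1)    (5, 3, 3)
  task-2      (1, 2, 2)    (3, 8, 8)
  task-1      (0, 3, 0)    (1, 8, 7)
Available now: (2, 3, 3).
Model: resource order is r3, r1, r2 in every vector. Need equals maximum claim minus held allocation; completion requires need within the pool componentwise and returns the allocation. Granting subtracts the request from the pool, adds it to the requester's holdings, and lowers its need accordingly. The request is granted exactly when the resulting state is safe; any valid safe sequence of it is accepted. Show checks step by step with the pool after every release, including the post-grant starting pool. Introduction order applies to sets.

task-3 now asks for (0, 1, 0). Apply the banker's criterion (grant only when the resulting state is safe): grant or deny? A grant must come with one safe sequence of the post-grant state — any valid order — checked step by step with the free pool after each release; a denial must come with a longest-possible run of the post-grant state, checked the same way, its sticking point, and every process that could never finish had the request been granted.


DENY: after the grant no complete ordering would exist.
Key observation: even finishing task-6, task-8 leaves just (5, 3, 5) free — too little r1 for any of the remaining processes.
After a pretend grant, a maximal execution: task-6, task-8 — then nothing else fits. Walking it through:
  pool = (2, 2, 3)
  task-6: need (1, 1, 0) fits (2, 2, 3); releases (1, 1, 1), pool now (3, 3, 4)
  task-8: need (3, 3, 2) fits (3, 3, 4); releases (2, 0, 1), pool now (5, 3, 5)
  blocked: task-5 wants (2, 4, 2), pool (5, 3, 5) — not enough r1
  blocked: task-3 wants (3, 7, 0), pool (5, 3, 5) — not enough r1
  blocked: task-4 wants (3, 4, 7), pool (5, 3, 5) — not enough r1 and r2
  blocked: task-2 wants (2, 6, 6), pool (5, 3, 5) — not enough r1 and r2
  blocked: task-1 wants (1, 5, 7), pool (5, 3, 5) — not enough r1 and r2
Processes that could never finish after the grant: task-5, task-3, task-4, task-2 and task-1.


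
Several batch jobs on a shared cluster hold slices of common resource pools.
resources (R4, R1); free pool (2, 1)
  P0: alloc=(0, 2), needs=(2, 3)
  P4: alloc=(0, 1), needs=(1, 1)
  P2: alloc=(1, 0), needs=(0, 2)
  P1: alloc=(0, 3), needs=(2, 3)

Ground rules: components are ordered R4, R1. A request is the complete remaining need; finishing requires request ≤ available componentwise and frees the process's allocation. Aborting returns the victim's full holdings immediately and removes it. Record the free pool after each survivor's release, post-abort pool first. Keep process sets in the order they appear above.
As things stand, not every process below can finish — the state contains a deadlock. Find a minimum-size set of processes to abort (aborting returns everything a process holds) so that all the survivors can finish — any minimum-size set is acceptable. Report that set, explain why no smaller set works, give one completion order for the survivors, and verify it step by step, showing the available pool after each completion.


The answer: abort P1.
Key observation: aborting P1 returns (0, 3), and P0 — hopeless before — runs at step 2 with the returned capacity in the pool.
Minimality: the empty abort set fails — the state is deadlocked as it stands.
One survivor order: P4, P0, P2. Step-by-step check (post-abort pool first):
  pool = (2, 4)
  P4 needs (1, 1) <= (2, 4) -> finishes; pool += (0, 1) = (2, 5)
  P0 needs (2, 3) <= (2, 5) -> finishes; pool += (0, 2) = (2, 7)
  P2 needs (0, 2) <= (2, 7) -> finishes; pool += (1, 0) = (3, 7)


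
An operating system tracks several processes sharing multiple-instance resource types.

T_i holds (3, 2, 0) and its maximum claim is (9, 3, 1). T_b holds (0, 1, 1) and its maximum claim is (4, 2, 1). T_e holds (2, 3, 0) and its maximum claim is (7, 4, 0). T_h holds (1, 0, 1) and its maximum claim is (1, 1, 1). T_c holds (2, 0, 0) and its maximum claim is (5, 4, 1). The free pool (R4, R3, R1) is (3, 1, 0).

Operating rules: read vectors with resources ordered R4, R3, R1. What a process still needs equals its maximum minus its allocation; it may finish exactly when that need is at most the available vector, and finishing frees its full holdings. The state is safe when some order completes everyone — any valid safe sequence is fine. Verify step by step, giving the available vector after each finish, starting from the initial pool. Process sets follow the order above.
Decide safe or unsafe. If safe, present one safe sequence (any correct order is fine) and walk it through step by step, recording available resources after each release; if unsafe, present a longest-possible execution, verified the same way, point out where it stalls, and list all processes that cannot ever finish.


UNSAFE — no complete ordering exists.
Key observation: after T_h, T_b the pool peaks at (4, 2, 2), and each blocked process is short somewhere: T_i on R4; T_e on R4; T_c on R3.
A maximal execution: T_h, T_b — then nothing else fits. Step-by-step check:
  pool = (3, 1, 0)
  T_h: need (0, 1, 0) fits (3, 1, 0); releases (1, 0, 1), pool now (4, 1, 1)
  T_b: need (4, 1, 0) fits (4, 1, 1); releases (0, 1, 1), pool now (4, 2, 2)
  T_i still needs (6, 1, 1) but only (4, 2, 2) is free — short on R4
  T_e still needs (5, 1, 0) but only (4, 2, 2) is free — short on R4
  T_c still needs (3, 4, 1) but only (4, 2, 2) is free — short on R3
Permanently blocked: T_i, T_e and T_c.


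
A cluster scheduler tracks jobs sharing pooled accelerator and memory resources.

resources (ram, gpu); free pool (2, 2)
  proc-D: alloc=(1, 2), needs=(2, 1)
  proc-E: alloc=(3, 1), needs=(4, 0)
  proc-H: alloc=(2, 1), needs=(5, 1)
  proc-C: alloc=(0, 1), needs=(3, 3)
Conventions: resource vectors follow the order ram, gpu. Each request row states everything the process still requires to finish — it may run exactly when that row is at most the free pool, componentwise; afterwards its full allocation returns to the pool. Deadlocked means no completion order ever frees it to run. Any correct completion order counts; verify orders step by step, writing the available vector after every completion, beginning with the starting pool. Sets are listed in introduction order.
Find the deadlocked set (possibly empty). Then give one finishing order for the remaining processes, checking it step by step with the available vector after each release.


Deadlocked: proc-E and proc-H.
Key observation: even finishing proc-D, proc-C leaves just (3, 5) free — too little ram for any of the remaining processes.
A valid finishing order for the others: proc-D, proc-C. Walking it through:
  pool = (2, 2)
  proc-D: need (2, 1) fits (2, 2); releases (1, 2), pool now (3, 4)
  proc-C: need (3, 3) fits (3, 4); releases (0, 1), pool now (3, 5)
None of the blocked processes ever fits:
  blocked: proc-E wants (4, 0), pool (3, 5) — not enough ram
  blocked: proc-H wants (5, 1), pool (3, 5) — not enough ram


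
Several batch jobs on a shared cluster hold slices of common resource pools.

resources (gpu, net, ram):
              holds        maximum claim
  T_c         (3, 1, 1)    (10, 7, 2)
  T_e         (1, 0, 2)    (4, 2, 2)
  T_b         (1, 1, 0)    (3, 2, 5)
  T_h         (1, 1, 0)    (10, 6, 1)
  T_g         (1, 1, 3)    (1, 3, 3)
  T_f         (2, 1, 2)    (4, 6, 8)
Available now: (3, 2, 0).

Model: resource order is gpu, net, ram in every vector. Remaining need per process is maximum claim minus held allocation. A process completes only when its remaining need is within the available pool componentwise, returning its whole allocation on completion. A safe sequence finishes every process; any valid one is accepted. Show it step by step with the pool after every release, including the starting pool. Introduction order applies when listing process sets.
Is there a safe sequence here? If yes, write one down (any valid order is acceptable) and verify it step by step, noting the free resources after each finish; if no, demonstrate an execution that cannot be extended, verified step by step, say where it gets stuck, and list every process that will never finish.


UNSAFE — no complete ordering exists.
Key observation: the wall is net: completing T_e, T_g, T_b brings the pool only to (6, 4, 5), and all the rest need more.
The run T_e, T_g, T_b cannot be extended any further. Walking it through:
  pool = (3, 2, 0)
  T_e needs (3, 2, 0) <= (3, 2, 0) -> finishes; pool += (1, 0, 2) = (4, 2, 2)
  T_g needs (0, 2, 0) <= (4, 2, 2) -> finishes; pool += (1, 1, 3) = (5, 3, 5)
  T_b needs (2, 1, 5) <= (5, 3, 5) -> finishes; pool += (1, 1, 0) = (6, 4, 5)
  T_c cannot run: need (7, 6, 1) vs free (6, 4, 5) (insufficient gpu and net)
  T_h cannot run: need (9, 5, 1) vs free (6, 4, 5) (insufficient gpu and net)
  T_f cannot run: need (2, 5, 6) vs free (6, 4, 5) (insufficient net and ram)
Never able to finish: T_c, T_h and T_f.


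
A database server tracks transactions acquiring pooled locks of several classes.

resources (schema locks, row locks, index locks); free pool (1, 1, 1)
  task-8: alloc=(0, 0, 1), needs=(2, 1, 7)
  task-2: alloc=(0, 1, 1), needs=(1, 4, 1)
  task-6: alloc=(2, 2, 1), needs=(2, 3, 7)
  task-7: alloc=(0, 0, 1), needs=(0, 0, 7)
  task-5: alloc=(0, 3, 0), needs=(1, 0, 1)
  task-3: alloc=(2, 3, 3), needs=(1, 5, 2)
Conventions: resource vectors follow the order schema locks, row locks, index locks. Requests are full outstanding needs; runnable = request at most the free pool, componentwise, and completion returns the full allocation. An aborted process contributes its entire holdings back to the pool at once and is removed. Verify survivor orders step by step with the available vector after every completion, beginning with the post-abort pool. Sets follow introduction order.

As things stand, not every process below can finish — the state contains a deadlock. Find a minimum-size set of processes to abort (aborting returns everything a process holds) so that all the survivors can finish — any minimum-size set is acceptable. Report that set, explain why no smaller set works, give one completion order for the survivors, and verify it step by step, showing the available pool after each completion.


Minimum abort set: task-8 and task-6.
Key observation: the deadlocked task-7 becomes finishable only because task-8 and task-6 released (2, 2, 2); it completes at step 4 below.
No one abort is enough; case by case: task-8 alone leaves task-6 blocked (short on index locks); task-2 alone leaves task-8 blocked (short on index locks); task-6 alone leaves task-8 blocked (short on index locks); task-7 alone leaves task-8 blocked (short on index locks); task-5 alone leaves task-8 blocked (short on index locks); task-3 alone leaves task-8 blocked (short on index locks).
The survivors complete as task-5, task-3, task-2, task-7. Verifying each step (starting from the post-abort pool):
  pool = (3, 3, 3)
  run task-5 (needs (1, 0, 1), free (3, 3, 3)); after release of (0, 3, 0) the pool is (3, 6, 3)
  run task-3 (needs (1, 5, 2), free (3, 6, 3)); after release of (2, 3, 3) the pool is (5, 9, 6)
  run task-2 (needs (1, 4, 1), free (5, 9, 6)); after release of (0, 1, 1) the pool is (5, 10, 7)
  run task-7 (needs (0, 0, 7), free (5, 10, 7)); after release of (0, 0, 1) the pool is (5, 10, 8)


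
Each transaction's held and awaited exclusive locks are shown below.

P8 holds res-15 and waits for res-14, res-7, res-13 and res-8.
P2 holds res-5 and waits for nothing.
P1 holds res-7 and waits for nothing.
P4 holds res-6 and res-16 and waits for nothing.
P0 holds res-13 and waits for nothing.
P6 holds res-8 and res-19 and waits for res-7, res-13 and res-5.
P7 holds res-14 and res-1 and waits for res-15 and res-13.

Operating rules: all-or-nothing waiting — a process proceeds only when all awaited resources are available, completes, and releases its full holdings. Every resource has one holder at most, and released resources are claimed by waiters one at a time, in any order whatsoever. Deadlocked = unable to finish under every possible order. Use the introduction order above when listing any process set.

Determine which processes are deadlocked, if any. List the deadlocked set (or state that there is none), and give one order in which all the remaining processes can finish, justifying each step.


Deadlocked set: P8 and P7.
Key observation: along P8 -> P7 -> P8, each member waits on what the next one holds — a deadlock; no other process is dragged down with it.
One completion order for the rest: P0, P2, P1, P4, P6.
Walking it through:
  P0 waits on nothing -> runs at once and releases res-13
  P2 waits on nothing -> runs at once and releases res-5
  P1 waits on nothing -> runs at once and releases res-7
  P4 waits on nothing -> runs at once and releases res-6 and res-16
  P6 waits on res-7, res-13 and res-5 — all released -> runs and releases res-8 and res-19


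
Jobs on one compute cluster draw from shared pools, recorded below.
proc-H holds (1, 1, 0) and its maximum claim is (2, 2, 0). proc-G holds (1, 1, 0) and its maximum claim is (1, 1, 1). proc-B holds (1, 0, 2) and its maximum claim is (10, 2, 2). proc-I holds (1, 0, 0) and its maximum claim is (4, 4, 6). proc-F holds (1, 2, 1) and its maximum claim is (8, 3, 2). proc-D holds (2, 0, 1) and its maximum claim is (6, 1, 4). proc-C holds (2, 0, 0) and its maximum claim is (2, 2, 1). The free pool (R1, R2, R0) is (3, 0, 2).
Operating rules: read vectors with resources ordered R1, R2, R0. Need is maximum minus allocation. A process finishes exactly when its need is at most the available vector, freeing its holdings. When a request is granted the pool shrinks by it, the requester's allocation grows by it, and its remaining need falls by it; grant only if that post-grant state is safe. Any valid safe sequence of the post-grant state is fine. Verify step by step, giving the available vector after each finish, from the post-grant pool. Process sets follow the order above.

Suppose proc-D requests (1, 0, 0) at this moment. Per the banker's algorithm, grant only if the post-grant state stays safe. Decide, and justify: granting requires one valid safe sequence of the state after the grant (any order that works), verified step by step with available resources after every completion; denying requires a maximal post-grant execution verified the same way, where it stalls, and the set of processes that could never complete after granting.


DENY: after the grant no complete ordering would exist.
Key observation: after proc-G, proc-H, proc-C the pool peaks at (6, 2, 2), and each blocked process is short somewhere: proc-B on R1; proc-I on R2, R0; proc-F on R1; proc-D on R0.
After a pretend grant, a maximal execution: proc-G, proc-H, proc-C — then nothing else fits. Walking it through:
  pool = (2, 0, 2)
  proc-G: need (0, 0, 1) fits (2, 0, 2); releases (1, 1, 0), pool now (3, 1, 2)
  proc-H: need (1, 1, 0) fits (3, 1, 2); releases (1, 1, 0), pool now (4, 2, 2)
  proc-C: need (0, 2, 1) fits (4, 2, 2); releases (2, 0, 0), pool now (6, 2, 2)
  proc-B still needs (9, 2, 0) but only (6, 2, 2) is free — short on R1
  proc-I still needs (3, 4, 6) but only (6, 2, 2) is free — short on R2 and R0
  proc-F still needs (7, 1, 1) but only (6, 2, 2) is free — short on R1
  proc-D still needs (3, 1, 3) but only (6, 2, 2) is free — short on R0
Had the request been granted, proc-B, proc-I, proc-F and proc-D could never finish.


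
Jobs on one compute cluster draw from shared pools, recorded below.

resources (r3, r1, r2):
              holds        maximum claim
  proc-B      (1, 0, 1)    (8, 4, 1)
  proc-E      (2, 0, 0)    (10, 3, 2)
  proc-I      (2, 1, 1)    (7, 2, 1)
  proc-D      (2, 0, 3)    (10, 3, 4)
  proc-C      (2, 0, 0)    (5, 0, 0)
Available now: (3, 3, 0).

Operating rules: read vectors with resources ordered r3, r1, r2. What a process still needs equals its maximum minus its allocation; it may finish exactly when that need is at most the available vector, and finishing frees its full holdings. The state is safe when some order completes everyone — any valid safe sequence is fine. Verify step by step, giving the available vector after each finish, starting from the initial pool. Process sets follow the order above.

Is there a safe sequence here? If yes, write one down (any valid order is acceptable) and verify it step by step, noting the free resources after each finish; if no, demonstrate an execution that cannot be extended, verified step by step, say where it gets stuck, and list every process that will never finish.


SAFE, for example via the order proc-C, proc-I, proc-B, proc-E, proc-D.
Key observation: proc-C is the earliest step where a requested resource binds exactly: need (3, 0, 0), pool (3, 3, 0) at its turn.
Walking it through:
  pool = (3, 3, 0)
  proc-C: need (3, 0, 0) fits (3, 3, 0); releases (2, 0, 0), pool now (5, 3, 0)
  proc-I: need (5, 1, 0) fits (5, 3, 0); releases (2, 1, 1), pool now (7, 4, 1)
  proc-B: need (7, 4, 0) fits (7, 4, 1); releases (1, 0, 1), pool now (8, 4, 2)
  proc-E: need (8, 3, 2) fits (8, 4, 2); releases (2, 0, 0), pool now (10, 4, 2)
  proc-D: need (8, 3, 1) fits (10, 4, 2); releases (2, 0, 3), pool now (12, 4, 5)


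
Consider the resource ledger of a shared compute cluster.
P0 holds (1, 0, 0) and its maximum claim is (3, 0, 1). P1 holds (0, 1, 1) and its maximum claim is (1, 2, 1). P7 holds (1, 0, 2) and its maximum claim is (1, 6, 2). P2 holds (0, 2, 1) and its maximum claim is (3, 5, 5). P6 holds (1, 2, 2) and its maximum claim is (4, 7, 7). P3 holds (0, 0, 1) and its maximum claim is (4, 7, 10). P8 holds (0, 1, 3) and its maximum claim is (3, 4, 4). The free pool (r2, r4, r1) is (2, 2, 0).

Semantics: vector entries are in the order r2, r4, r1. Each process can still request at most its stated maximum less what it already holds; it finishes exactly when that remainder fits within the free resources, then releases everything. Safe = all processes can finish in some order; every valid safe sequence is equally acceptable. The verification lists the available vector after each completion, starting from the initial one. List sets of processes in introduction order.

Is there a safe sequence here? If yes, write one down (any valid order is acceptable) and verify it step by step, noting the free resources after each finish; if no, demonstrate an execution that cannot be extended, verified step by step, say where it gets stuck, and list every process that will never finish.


SAFE — a valid safe sequence is P1, P0, P8, P2, P7, P6, P3.
Key observation: P0 marks the first exact bind of the order: its need (2, 0, 1) fits the free (2, 3, 1) with zero slack on a requested resource.
Verifying each step:
  pool = (2, 2, 0)
  run P1 (needs (1, 1, 0), free (2, 2, 0)); after release of (0, 1, 1) the pool is (2, 3, 1)
  run P0 (needs (2, 0, 1), free (2, 3, 1)); after release of (1, 0, 0) the pool is (3, 3, 1)
  run P8 (needs (3, 3, 1), free (3, 3, 1)); after release of (0, 1, 3) the pool is (3, 4, 4)
  run P2 (needs (3, 3, 4), free (3, 4, 4)); after release of (0, 2, 1) the pool is (3, 6, 5)
  run P7 (needs (0, 6, 0), free (3, 6, 5)); after release of (1, 0, 2) the pool is (4, 6, 7)
  run P6 (needs (3, 5, 5), free (4, 6, 7)); after release of (1, 2, 2) the pool is (5, 8, 9)
  run P3 (needs (4, 7, 9), free (5, 8, 9)); after release of (0, 0, 1) the pool is (5, 8, 10)
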